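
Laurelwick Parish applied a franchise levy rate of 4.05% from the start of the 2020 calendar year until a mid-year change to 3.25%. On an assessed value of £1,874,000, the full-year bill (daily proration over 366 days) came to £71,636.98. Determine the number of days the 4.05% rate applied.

Let d = days at the first rate; then 366 − d days at the second rate.
£1,874,000 × [4.05%·d + 3.25%·(366−d)] / 366 = £71,636.98
Solving gives d = 262, so the new rate took effect on 19 Sep 2020.

262 days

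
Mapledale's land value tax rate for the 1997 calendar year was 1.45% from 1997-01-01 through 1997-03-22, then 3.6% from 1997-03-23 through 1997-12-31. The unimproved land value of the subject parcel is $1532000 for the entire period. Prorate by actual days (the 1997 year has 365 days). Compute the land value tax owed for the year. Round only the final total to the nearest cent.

$47842.47

1997-01-01 to 1997-03-22: 81 days at 1.45% → $1532000 × 1.45% × 81/365 = $4929.6822
1997-03-23 to 1997-12-31: 284 days at 3.6% → $1532000 × 3.6% × 284/365 = $42912.7890
Total = $47842.4712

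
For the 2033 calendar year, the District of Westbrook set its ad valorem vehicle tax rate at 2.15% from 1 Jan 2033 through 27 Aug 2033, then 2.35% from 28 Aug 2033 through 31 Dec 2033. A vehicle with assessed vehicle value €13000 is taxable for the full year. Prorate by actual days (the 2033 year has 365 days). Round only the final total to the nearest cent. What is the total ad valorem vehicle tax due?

€288.48

1 Jan – 27 Aug 2033: 239 days at 2.15% → €13000 × 2.15% × 239/365 = €183.0151
28 Aug – 31 Dec 2033: 126 days at 2.35% → €13000 × 2.35% × 126/365 = €105.4603
Total = €288.4753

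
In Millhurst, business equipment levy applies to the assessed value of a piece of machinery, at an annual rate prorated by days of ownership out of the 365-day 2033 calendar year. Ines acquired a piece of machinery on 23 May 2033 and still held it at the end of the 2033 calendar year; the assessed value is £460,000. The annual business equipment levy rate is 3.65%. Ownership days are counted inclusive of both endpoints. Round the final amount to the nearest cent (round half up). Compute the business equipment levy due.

£10,258.00

Days held (23 May – 31 Dec 2033): 223 out of 365
Tax = £460,000 × 3.65% × 223/365 = £10,258.0000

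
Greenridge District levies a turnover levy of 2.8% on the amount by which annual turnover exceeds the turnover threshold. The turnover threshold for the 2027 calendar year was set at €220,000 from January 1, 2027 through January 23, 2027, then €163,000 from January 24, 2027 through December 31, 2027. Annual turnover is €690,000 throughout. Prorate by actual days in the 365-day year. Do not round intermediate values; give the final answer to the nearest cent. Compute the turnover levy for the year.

€14,655.43

January 1 – January 23, 2027: 23 days, exemption €220,000 → (€690,000 − €220,000) × 2.8% × 23/365 = €829.2603
January 24 – December 31, 2027: 342 days, exemption €163,000 → (€690,000 − €163,000) × 2.8% × 342/365 = €13,826.1699
Total = €14,655.4301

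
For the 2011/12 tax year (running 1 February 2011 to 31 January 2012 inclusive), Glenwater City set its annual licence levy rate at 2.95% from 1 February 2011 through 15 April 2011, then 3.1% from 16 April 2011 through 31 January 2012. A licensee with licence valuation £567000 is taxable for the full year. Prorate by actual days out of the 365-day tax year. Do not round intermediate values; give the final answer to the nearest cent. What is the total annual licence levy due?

1 February – 15 April 2011: 74 days at 2.95% → £567000 × 2.95% × 74/365 = £3391.1260
16 April 2011 – 31 January 2012: 291 days at 3.1% → £567000 × 3.1% × 291/365 = £14013.4438
Total = £17404.5699

£17404.57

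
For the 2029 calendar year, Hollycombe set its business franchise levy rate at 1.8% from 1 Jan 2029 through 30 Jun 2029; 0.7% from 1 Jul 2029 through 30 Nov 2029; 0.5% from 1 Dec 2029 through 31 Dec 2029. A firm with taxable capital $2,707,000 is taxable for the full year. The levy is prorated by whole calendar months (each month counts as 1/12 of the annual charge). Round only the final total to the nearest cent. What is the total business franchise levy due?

$33,386.33

1 Jan – 30 Jun 2029: 6 months at 1.8% → $2,707,000 × 1.8% × 6/12 = $24,363.0000
1 Jul – 30 Nov 2029: 5 months at 0.7% → $2,707,000 × 0.7% × 5/12 = $7,895.4167
1 Dec – 31 Dec 2029: 1 month at 0.5% → $2,707,000 × 0.5% × 1/12 = $1,127.9167
Total = $33,386.3333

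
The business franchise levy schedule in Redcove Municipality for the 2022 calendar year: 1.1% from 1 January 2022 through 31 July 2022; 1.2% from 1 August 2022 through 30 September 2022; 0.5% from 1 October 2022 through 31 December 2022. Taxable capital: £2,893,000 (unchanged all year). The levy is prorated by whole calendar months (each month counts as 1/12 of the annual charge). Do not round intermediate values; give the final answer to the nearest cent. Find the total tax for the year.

£27,965.67

1 January – 31 July 2022: 7 months at 1.1% → £2,893,000 × 1.1% × 7/12 = £18,563.4167
1 August – 30 September 2022: 2 months at 1.2% → £2,893,000 × 1.2% × 2/12 = £5,786.0000
1 October – 31 December 2022: 3 months at 0.5% → £2,893,000 × 0.5% × 3/12 = £3,616.2500
Total = £27,965.6667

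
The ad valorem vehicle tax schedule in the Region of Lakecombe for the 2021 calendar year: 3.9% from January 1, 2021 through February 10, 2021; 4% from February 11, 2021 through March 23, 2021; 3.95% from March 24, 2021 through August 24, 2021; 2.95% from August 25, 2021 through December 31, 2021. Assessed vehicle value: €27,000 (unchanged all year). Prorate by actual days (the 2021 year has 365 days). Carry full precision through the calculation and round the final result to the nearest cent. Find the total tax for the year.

€971.08

January 1 – February 10, 2021: 41 days at 3.9% → €27,000 × 3.9% × 41/365 = €118.2822
February 11 – March 23, 2021: 41 days at 4% → €27,000 × 4% × 41/365 = €121.3151
March 24 – August 24, 2021: 154 days at 3.95% → €27,000 × 3.95% × 154/365 = €449.9753
August 25 – December 31, 2021: 129 days at 2.95% → €27,000 × 2.95% × 129/365 = €281.5027
Total = €971.0753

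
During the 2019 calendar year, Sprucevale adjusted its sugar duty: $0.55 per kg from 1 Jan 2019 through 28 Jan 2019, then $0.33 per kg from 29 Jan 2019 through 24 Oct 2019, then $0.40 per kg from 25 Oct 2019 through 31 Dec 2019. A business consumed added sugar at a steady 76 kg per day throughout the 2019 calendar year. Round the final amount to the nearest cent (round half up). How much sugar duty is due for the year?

1 Jan – 28 Jan 2019: 28 days × 76 kg/day = 2,128 kg at $0.55/kg → $1,170.40
29 Jan – 24 Oct 2019: 269 days × 76 kg/day = 20,444 kg at $0.33/kg → $6,746.52
25 Oct – 31 Dec 2019: 68 days × 76 kg/day = 5,168 kg at $0.40/kg → $2,067.20

$9,984.12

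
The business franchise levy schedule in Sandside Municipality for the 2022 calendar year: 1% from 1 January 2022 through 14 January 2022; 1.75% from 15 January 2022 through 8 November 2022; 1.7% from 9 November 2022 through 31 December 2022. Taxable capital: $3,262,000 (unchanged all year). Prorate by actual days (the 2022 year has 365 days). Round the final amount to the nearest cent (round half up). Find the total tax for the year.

$55,909.79

1 January – 14 January 2022: 14 days at 1% → $3,262,000 × 1% × 14/365 = $1,251.1781
15 January – 8 November 2022: 298 days at 1.75% → $3,262,000 × 1.75% × 298/365 = $46,606.3836
9 November – 31 December 2022: 53 days at 1.7% → $3,262,000 × 1.7% × 53/365 = $8,052.2247
Total = $55,909.7863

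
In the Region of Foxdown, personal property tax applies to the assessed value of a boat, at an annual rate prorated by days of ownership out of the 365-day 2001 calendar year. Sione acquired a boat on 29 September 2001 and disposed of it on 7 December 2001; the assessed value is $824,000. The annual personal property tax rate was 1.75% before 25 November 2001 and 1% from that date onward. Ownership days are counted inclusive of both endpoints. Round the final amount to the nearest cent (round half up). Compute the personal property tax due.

29 September – 24 November 2001: 57 days at 1.75% → $824,000 × 1.75% × 57/365 = $2,251.8904
25 November – 7 December 2001: 13 days at 1% → $824,000 × 1% × 13/365 = $293.4795
Total = $2,545.3699

$2,545.37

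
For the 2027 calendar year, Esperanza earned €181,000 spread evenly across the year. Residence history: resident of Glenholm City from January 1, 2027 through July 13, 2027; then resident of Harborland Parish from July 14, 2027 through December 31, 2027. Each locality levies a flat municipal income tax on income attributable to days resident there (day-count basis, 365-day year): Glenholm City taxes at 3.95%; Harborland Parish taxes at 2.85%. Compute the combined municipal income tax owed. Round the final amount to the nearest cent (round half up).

Glenholm City, January 1 – July 13, 2027: 194 days → €181,000 × 3.95% × 194/365 = €3,800.0082
Harborland Parish, July 14 – December 31, 2027: 171 days → €181,000 × 2.85% × 171/365 = €2,416.7219
Total = €6,216.7301

€6,216.73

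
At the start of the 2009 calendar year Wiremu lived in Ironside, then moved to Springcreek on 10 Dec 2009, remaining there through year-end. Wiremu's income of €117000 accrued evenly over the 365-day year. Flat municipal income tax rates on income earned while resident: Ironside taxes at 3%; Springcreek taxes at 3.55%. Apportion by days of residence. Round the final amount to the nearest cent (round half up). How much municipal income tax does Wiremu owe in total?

€3548.79

Ironside, 1 Jan – 9 Dec 2009: 343 days → €117000 × 3% × 343/365 = €3298.4384
Springcreek, 10 Dec – 31 Dec 2009: 22 days → €117000 × 3.55% × 22/365 = €250.3479
Total = €3548.7863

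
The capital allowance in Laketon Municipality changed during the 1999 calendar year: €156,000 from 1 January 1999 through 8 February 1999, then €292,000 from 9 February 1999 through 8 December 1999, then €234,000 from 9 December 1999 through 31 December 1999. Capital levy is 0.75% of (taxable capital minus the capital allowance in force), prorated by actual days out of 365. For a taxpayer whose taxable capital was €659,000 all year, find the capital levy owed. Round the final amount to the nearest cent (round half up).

€2,888.90

1 January – 8 February 1999: 39 days, exemption €156,000 → (€659,000 − €156,000) × 0.75% × 39/365 = €403.0890
9 February – 8 December 1999: 303 days, exemption €292,000 → (€659,000 − €292,000) × 0.75% × 303/365 = €2,284.9521
9 December – 31 December 1999: 23 days, exemption €234,000 → (€659,000 − €234,000) × 0.75% × 23/365 = €200.8562
Total = €2,888.8973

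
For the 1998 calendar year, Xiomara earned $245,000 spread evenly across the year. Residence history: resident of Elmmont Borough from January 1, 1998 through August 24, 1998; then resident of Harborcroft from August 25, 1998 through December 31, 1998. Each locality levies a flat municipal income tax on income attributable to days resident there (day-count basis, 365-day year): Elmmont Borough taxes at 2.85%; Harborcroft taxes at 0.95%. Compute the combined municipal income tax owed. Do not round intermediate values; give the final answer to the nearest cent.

Elmmont Borough, January 1 – August 24, 1998: 236 days → $245,000 × 2.85% × 236/365 = $4,514.7123
Harborcroft, August 25 – December 31, 1998: 129 days → $245,000 × 0.95% × 129/365 = $822.5959
Total = $5,337.3082

$5,337.31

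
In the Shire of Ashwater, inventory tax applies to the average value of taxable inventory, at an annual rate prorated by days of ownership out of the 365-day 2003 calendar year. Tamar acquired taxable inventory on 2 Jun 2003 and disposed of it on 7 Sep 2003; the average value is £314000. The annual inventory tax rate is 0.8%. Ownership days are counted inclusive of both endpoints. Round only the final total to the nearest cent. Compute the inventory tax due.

Days held (2 Jun – 7 Sep 2003): 98 out of 365
Tax = £314000 × 0.8% × 98/365 = £674.4548

£674.45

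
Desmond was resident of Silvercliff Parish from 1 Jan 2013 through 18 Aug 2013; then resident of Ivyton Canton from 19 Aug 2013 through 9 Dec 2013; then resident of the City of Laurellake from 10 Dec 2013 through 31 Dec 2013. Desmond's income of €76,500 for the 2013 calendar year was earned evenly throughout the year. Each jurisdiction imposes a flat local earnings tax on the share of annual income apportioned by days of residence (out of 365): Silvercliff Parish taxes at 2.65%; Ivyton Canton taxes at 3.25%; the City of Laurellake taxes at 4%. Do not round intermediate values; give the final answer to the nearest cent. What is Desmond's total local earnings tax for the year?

€2,231.60

Silvercliff Parish, 1 Jan – 18 Aug 2013: 230 days → €76,500 × 2.65% × 230/365 = €1,277.4452
Ivyton Canton, 19 Aug – 9 Dec 2013: 113 days → €76,500 × 3.25% × 113/365 = €769.7158
The City of Laurellake, 10 Dec – 31 Dec 2013: 22 days → €76,500 × 4% × 22/365 = €184.4384
Total = €2,231.5993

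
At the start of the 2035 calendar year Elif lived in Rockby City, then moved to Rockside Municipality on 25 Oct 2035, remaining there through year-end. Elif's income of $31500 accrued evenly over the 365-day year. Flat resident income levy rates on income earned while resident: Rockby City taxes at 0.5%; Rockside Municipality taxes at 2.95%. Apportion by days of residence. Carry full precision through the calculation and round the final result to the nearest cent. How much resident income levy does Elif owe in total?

$301.28

Rockby City, 1 Jan – 24 Oct 2035: 297 days → $31500 × 0.5% × 297/365 = $128.1575
Rockside Municipality, 25 Oct – 31 Dec 2035: 68 days → $31500 × 2.95% × 68/365 = $173.1205
Total = $301.2781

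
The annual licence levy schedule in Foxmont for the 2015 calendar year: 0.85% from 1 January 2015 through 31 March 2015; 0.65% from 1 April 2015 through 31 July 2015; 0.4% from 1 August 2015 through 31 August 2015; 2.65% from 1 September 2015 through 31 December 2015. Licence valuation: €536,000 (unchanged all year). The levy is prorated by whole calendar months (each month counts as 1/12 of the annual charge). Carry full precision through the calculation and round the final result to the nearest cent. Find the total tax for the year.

1 January – 31 March 2015: 3 months at 0.85% → €536,000 × 0.85% × 3/12 = €1,139.0000
1 April – 31 July 2015: 4 months at 0.65% → €536,000 × 0.65% × 4/12 = €1,161.3333
1 August – 31 August 2015: 1 month at 0.4% → €536,000 × 0.4% × 1/12 = €178.6667
1 September – 31 December 2015: 4 months at 2.65% → €536,000 × 2.65% × 4/12 = €4,734.6667
Total = €7,213.6667

€7,213.67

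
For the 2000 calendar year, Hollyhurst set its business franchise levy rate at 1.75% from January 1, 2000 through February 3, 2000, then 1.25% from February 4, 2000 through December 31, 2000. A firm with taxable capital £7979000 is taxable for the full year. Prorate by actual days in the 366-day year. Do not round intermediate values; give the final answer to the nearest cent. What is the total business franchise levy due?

January 1 – February 3, 2000: 34 days at 1.75% → £7979000 × 1.75% × 34/366 = £12971.3251
February 4 – December 31, 2000: 332 days at 1.25% → £7979000 × 1.25% × 332/366 = £90472.2678
Total = £103443.5929

£103443.59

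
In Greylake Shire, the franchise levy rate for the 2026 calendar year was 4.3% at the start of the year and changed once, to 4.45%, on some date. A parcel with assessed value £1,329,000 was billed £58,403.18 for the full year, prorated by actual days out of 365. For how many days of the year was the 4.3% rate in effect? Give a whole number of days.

135 days

Let d = days at the first rate; then 365 − d days at the second rate.
£1,329,000 × [4.3%·d + 4.45%·(365−d)] / 365 = £58,403.18
Solving gives d = 135, so the new rate took effect on 16 May 2026.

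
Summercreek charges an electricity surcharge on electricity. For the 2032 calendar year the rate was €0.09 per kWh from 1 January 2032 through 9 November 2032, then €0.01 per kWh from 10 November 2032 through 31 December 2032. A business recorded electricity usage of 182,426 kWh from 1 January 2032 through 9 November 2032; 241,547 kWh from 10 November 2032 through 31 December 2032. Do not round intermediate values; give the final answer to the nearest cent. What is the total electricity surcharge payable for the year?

1 January – 9 November 2032: 182,426 kWh at €0.09/kWh → €16,418.34
10 November – 31 December 2032: 241,547 kWh at €0.01/kWh → €2,415.47

€18,833.81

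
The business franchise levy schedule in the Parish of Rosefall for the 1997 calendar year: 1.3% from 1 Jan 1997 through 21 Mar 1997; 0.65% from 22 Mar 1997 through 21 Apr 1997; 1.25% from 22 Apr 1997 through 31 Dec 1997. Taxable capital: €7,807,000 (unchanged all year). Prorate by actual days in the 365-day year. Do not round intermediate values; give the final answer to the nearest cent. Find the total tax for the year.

1 Jan – 21 Mar 1997: 80 days at 1.3% → €7,807,000 × 1.3% × 80/365 = €22,244.6027
22 Mar – 21 Apr 1997: 31 days at 0.65% → €7,807,000 × 0.65% × 31/365 = €4,309.8918
22 Apr – 31 Dec 1997: 254 days at 1.25% → €7,807,000 × 1.25% × 254/365 = €67,910.2055
Total = €94,464.7000

€94,464.70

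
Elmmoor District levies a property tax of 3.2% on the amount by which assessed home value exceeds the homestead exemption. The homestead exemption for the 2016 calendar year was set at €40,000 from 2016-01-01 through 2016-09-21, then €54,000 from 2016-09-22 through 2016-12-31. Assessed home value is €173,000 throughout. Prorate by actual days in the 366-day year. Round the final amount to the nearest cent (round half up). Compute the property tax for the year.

€4,132.37

2016-01-01 to 2016-09-21: 265 days, exemption €40,000 → (€173,000 − €40,000) × 3.2% × 265/366 = €3,081.5301
2016-09-22 to 2016-12-31: 101 days, exemption €54,000 → (€173,000 − €54,000) × 3.2% × 101/366 = €1,050.8415
Total = €4,132.3716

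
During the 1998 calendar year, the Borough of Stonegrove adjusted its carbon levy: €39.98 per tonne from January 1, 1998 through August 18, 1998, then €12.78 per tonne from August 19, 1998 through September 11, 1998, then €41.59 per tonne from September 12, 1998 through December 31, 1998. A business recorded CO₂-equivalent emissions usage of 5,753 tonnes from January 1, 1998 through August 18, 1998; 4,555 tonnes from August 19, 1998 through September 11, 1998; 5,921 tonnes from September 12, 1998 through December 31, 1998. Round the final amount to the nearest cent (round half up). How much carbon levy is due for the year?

January 1 – August 18, 1998: 5,753 tonnes at €39.98/tonne → €230,004.94
August 19 – September 11, 1998: 4,555 tonnes at €12.78/tonne → €58,212.90
September 12 – December 31, 1998: 5,921 tonnes at €41.59/tonne → €246,254.39

€534,472.23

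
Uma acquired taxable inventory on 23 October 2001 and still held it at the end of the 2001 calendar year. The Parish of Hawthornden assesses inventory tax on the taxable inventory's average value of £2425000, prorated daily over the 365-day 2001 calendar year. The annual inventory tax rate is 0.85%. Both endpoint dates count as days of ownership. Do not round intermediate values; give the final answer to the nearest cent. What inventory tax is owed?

£3953.08

Days held (23 October – 31 December 2001): 70 out of 365
Tax = £2425000 × 0.85% × 70/365 = £3953.0822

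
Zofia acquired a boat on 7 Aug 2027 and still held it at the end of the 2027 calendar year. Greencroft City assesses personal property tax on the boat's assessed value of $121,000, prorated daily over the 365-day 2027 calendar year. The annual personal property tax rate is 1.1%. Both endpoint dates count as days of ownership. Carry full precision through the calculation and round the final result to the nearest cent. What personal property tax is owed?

$536.05

Days held (7 Aug – 31 Dec 2027): 147 out of 365
Tax = $121,000 × 1.1% × 147/365 = $536.0466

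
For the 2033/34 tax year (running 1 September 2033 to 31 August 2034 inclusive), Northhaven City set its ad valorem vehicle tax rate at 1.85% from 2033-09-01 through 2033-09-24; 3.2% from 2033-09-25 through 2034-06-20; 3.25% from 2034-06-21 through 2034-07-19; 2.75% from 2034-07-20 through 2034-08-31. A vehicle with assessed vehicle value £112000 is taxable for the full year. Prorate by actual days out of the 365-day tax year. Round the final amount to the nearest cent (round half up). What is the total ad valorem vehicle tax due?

£3429.65

2033-09-01 to 2033-09-24: 24 days at 1.85% → £112000 × 1.85% × 24/365 = £136.2411
2033-09-25 to 2034-06-20: 269 days at 3.2% → £112000 × 3.2% × 269/365 = £2641.3589
2034-06-21 to 2034-07-19: 29 days at 3.25% → £112000 × 3.25% × 29/365 = £289.2055
2034-07-20 to 2034-08-31: 43 days at 2.75% → £112000 × 2.75% × 43/365 = £362.8493
Total = £3429.6548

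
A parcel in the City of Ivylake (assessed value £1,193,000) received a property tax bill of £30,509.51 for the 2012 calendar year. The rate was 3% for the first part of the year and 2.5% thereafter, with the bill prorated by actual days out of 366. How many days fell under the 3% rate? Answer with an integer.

42 days

Let d = days at the first rate; then 366 − d days at the second rate.
£1,193,000 × [3%·d + 2.5%·(366−d)] / 366 = £30,509.51
Solving gives d = 42, so the new rate took effect on 12 February 2012.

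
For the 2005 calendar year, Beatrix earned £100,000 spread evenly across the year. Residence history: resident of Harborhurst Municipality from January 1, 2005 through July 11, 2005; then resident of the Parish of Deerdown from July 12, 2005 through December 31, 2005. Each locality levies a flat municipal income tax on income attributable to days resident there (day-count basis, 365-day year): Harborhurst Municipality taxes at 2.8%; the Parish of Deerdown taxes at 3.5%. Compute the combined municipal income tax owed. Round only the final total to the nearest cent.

Harborhurst Municipality, January 1 – July 11, 2005: 192 days → £100,000 × 2.8% × 192/365 = £1,472.8767
The Parish of Deerdown, July 12 – December 31, 2005: 173 days → £100,000 × 3.5% × 173/365 = £1,658.9041
Total = £3,131.7808

£3,131.78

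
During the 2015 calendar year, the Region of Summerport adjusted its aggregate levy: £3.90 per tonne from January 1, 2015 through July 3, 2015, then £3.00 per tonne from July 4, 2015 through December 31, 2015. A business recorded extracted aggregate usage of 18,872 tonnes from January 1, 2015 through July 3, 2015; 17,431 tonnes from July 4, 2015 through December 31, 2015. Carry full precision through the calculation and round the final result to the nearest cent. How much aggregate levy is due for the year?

£125893.80

January 1 – July 3, 2015: 18,872 tonnes at £3.90/tonne → £73600.80
July 4 – December 31, 2015: 17,431 tonnes at £3.00/tonne → £52293.00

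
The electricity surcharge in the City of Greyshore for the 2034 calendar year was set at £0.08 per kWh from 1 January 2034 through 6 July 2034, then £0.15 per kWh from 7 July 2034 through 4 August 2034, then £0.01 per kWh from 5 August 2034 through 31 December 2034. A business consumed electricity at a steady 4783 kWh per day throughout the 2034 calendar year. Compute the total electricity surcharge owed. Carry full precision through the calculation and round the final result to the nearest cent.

1 January – 6 July 2034: 187 days × 4783 kWh/day = 894,421 kWh at £0.08/kWh → £71,553.68
7 July – 4 August 2034: 29 days × 4783 kWh/day = 138,707 kWh at £0.15/kWh → £20,806.05
5 August – 31 December 2034: 149 days × 4783 kWh/day = 712,667 kWh at £0.01/kWh → £7,126.67

£99,486.40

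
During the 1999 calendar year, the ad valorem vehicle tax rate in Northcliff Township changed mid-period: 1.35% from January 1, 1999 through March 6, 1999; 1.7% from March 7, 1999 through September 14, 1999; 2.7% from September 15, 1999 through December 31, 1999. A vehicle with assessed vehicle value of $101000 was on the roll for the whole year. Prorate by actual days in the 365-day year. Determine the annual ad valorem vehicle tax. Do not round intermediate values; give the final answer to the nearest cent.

January 1 – March 6, 1999: 65 days at 1.35% → $101000 × 1.35% × 65/365 = $242.8151
March 7 – September 14, 1999: 192 days at 1.7% → $101000 × 1.7% × 192/365 = $903.1890
September 15 – December 31, 1999: 108 days at 2.7% → $101000 × 2.7% × 108/365 = $806.8932
Total = $1952.8973

$1952.90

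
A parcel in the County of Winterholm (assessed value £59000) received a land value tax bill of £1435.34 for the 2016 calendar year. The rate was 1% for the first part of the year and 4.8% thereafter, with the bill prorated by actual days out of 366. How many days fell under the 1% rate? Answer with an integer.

Let d = days at the first rate; then 366 − d days at the second rate.
£59000 × [1%·d + 4.8%·(366−d)] / 366 = £1435.34
Solving gives d = 228, so the new rate took effect on 16 August 2016.

228 days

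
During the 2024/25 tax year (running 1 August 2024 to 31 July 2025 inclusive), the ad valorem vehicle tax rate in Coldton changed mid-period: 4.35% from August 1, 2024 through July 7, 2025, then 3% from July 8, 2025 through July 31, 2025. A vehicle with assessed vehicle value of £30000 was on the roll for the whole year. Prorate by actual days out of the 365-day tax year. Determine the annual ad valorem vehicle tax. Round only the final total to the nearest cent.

August 1, 2024 – July 7, 2025: 341 days at 4.35% → £30000 × 4.35% × 341/365 = £1219.1918
July 8 – July 31, 2025: 24 days at 3% → £30000 × 3% × 24/365 = £59.1781
Total = £1278.3699

£1278.37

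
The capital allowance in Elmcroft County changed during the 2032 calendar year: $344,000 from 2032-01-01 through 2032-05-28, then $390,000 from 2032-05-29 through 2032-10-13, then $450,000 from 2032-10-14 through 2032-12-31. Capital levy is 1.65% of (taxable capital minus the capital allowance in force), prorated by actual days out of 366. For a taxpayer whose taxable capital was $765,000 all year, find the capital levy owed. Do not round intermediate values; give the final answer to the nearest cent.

2032-01-01 to 2032-05-28: 149 days, exemption $344,000 → ($765,000 − $344,000) × 1.65% × 149/366 = $2,827.9467
2032-05-29 to 2032-10-13: 138 days, exemption $390,000 → ($765,000 − $390,000) × 1.65% × 138/366 = $2,332.9918
2032-10-14 to 2032-12-31: 79 days, exemption $450,000 → ($765,000 − $450,000) × 1.65% × 79/366 = $1,121.8648
Total = $6,282.8033

$6,282.80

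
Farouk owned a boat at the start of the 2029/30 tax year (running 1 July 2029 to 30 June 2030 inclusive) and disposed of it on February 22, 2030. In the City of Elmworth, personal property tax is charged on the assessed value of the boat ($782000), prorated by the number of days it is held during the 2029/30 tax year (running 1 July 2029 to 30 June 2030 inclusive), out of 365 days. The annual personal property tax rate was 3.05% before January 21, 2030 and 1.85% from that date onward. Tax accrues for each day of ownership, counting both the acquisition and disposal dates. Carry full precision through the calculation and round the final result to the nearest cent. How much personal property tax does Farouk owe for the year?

$14638.40

July 1, 2029 – January 20, 2030: 204 days at 3.05% → $782000 × 3.05% × 204/365 = $13330.4219
January 21 – February 22, 2030: 33 days at 1.85% → $782000 × 1.85% × 33/365 = $1307.9753
Total = $14638.3973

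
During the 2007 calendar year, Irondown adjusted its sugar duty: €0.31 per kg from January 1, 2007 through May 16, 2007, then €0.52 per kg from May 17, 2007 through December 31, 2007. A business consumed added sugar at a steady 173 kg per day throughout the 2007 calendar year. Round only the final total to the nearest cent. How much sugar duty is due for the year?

January 1 – May 16, 2007: 136 days × 173 kg/day = 23,528 kg at €0.31/kg → €7293.68
May 17 – December 31, 2007: 229 days × 173 kg/day = 39,617 kg at €0.52/kg → €20600.84

€27894.52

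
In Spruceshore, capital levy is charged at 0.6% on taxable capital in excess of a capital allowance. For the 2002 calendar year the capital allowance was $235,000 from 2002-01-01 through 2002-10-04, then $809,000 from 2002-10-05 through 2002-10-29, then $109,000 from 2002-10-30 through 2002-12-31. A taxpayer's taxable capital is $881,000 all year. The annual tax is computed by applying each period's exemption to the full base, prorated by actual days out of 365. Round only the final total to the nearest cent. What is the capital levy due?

2002-01-01 to 2002-10-04: 277 days, exemption $235,000 → ($881,000 − $235,000) × 0.6% × 277/365 = $2,941.5123
2002-10-05 to 2002-10-29: 25 days, exemption $809,000 → ($881,000 − $809,000) × 0.6% × 25/365 = $29.5890
2002-10-30 to 2002-12-31: 63 days, exemption $109,000 → ($881,000 − $109,000) × 0.6% × 63/365 = $799.4959
Total = $3,770.5973

$3,770.60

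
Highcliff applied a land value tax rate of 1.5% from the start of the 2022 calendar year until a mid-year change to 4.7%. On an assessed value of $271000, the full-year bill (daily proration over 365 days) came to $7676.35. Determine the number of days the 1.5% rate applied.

Let d = days at the first rate; then 365 − d days at the second rate.
$271000 × [1.5%·d + 4.7%·(365−d)] / 365 = $7676.35
Solving gives d = 213, so the new rate took effect on 2 Aug 2022.

213 days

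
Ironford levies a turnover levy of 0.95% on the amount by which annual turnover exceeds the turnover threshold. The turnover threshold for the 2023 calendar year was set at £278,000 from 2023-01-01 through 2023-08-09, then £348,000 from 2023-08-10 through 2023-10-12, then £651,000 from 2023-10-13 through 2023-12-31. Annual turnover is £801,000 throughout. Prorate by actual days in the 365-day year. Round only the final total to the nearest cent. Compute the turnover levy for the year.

£4,075.24

2023-01-01 to 2023-08-09: 221 days, exemption £278,000 → (£801,000 − £278,000) × 0.95% × 221/365 = £3,008.3247
2023-08-10 to 2023-10-12: 64 days, exemption £348,000 → (£801,000 − £348,000) × 0.95% × 64/365 = £754.5863
2023-10-13 to 2023-12-31: 80 days, exemption £651,000 → (£801,000 − £651,000) × 0.95% × 80/365 = £312.3288
Total = £4,075.2397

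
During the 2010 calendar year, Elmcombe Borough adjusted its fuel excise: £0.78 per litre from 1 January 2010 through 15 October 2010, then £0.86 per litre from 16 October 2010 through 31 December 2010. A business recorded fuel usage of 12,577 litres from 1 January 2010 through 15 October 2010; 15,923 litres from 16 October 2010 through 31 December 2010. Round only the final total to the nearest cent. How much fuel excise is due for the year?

£23503.84

1 January – 15 October 2010: 12,577 litres at £0.78/litre → £9810.06
16 October – 31 December 2010: 15,923 litres at £0.86/litre → £13693.78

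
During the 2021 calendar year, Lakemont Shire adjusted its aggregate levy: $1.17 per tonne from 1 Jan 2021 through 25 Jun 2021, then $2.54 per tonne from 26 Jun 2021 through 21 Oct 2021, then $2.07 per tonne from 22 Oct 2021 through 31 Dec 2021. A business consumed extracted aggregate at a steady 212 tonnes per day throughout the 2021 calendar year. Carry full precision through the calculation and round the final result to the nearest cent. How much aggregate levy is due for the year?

$138,353.32

1 Jan – 25 Jun 2021: 176 days × 212 tonnes/day = 37,312 tonnes at $1.17/tonne → $43,655.04
26 Jun – 21 Oct 2021: 118 days × 212 tonnes/day = 25,016 tonnes at $2.54/tonne → $63,540.64
22 Oct – 31 Dec 2021: 71 days × 212 tonnes/day = 15,052 tonnes at $2.07/tonne → $31,157.64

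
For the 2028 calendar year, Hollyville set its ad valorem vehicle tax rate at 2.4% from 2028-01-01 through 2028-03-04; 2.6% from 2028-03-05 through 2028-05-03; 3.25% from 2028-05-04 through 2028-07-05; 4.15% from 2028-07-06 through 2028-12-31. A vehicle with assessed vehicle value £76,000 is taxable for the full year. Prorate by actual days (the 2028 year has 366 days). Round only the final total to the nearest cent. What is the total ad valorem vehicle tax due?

£2,610.58

2028-01-01 to 2028-03-04: 64 days at 2.4% → £76,000 × 2.4% × 64/366 = £318.9508
2028-03-05 to 2028-05-03: 60 days at 2.6% → £76,000 × 2.6% × 60/366 = £323.9344
2028-05-04 to 2028-07-05: 63 days at 3.25% → £76,000 × 3.25% × 63/366 = £425.1639
2028-07-06 to 2028-12-31: 179 days at 4.15% → £76,000 × 4.15% × 179/366 = £1,542.5301
Total = £2,610.5792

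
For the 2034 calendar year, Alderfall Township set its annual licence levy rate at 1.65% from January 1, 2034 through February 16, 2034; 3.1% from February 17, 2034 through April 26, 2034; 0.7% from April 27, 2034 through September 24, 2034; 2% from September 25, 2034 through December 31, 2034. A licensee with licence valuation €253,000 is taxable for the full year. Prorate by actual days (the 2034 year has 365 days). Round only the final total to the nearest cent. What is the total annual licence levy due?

€4,111.42

January 1 – February 16, 2034: 47 days at 1.65% → €253,000 × 1.65% × 47/365 = €537.5384
February 17 – April 26, 2034: 69 days at 3.1% → €253,000 × 3.1% × 69/365 = €1,482.6493
April 27 – September 24, 2034: 151 days at 0.7% → €253,000 × 0.7% × 151/365 = €732.6603
September 25 – December 31, 2034: 98 days at 2% → €253,000 × 2% × 98/365 = €1,358.5753
Total = €4,111.4233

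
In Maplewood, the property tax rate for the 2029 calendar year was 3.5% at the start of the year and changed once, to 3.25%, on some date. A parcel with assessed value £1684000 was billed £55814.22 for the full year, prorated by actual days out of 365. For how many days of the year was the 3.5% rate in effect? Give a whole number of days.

94 days

Let d = days at the first rate; then 365 − d days at the second rate.
£1684000 × [3.5%·d + 3.25%·(365−d)] / 365 = £55814.22
Solving gives d = 94, so the new rate took effect on 5 Apr 2029.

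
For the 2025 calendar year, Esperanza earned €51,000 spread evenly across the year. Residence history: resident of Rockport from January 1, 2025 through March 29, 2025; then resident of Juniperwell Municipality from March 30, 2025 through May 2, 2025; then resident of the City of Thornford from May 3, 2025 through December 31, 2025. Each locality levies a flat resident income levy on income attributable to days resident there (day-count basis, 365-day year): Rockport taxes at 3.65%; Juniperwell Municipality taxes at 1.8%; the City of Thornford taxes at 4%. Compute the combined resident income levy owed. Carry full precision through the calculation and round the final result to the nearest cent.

€1,892.45

Rockport, January 1 – March 29, 2025: 88 days → €51,000 × 3.65% × 88/365 = €448.8000
Juniperwell Municipality, March 30 – May 2, 2025: 34 days → €51,000 × 1.8% × 34/365 = €85.5123
The City of Thornford, May 3 – December 31, 2025: 243 days → €51,000 × 4% × 243/365 = €1,358.1370
Total = €1,892.4493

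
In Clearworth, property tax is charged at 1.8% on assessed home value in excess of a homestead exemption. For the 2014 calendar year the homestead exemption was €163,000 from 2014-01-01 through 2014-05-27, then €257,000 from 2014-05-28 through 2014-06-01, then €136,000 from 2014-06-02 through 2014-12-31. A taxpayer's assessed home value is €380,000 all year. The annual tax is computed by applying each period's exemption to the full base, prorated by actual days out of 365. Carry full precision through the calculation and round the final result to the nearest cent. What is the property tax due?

2014-01-01 to 2014-05-27: 147 days, exemption €163,000 → (€380,000 − €163,000) × 1.8% × 147/365 = €1,573.1014
2014-05-28 to 2014-06-01: 5 days, exemption €257,000 → (€380,000 − €257,000) × 1.8% × 5/365 = €30.3288
2014-06-02 to 2014-12-31: 213 days, exemption €136,000 → (€380,000 − €136,000) × 1.8% × 213/365 = €2,563.0027
Total = €4,166.4329

€4,166.43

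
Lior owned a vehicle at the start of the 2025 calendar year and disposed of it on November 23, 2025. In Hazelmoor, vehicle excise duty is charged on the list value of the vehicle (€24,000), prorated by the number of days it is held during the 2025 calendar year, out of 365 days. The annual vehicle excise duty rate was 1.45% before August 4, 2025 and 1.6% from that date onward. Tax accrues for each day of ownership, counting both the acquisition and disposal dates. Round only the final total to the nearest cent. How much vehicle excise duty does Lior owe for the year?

January 1 – August 3, 2025: 215 days at 1.45% → €24,000 × 1.45% × 215/365 = €204.9863
August 4 – November 23, 2025: 112 days at 1.6% → €24,000 × 1.6% × 112/365 = €117.8301
Total = €322.8164

€322.82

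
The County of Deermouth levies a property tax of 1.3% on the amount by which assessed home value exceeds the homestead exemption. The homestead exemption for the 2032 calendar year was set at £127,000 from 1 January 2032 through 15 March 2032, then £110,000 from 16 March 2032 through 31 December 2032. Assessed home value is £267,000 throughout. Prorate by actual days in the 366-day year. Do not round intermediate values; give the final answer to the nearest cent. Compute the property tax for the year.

£1,995.71

1 January – 15 March 2032: 75 days, exemption £127,000 → (£267,000 − £127,000) × 1.3% × 75/366 = £372.9508
16 March – 31 December 2032: 291 days, exemption £110,000 → (£267,000 − £110,000) × 1.3% × 291/366 = £1,622.7623
Total = £1,995.7131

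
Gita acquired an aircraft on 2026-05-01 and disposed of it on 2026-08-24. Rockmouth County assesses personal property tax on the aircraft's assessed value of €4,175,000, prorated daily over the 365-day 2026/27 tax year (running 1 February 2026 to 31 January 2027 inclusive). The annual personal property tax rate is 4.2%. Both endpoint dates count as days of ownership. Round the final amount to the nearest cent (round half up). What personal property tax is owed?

€55,727.67

Days held (2026-05-01 to 2026-08-24): 116 out of 365
Tax = €4,175,000 × 4.2% × 116/365 = €55,727.6712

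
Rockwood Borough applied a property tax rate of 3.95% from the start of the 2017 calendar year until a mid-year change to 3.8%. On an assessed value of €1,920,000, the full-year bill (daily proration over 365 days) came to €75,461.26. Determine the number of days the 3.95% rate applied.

317 days

Let d = days at the first rate; then 365 − d days at the second rate.
€1,920,000 × [3.95%·d + 3.8%·(365−d)] / 365 = €75,461.26
Solving gives d = 317, so the new rate took effect on 14 November 2017.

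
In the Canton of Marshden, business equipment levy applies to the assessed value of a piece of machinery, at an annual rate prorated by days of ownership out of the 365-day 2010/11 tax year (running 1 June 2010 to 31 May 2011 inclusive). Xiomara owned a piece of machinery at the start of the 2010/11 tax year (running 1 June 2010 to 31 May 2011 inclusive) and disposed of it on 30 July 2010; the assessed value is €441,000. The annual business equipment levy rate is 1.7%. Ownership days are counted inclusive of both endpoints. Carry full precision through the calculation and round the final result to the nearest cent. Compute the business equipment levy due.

Days held (1 June – 30 July 2010): 60 out of 365
Tax = €441,000 × 1.7% × 60/365 = €1,232.3836

€1,232.38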